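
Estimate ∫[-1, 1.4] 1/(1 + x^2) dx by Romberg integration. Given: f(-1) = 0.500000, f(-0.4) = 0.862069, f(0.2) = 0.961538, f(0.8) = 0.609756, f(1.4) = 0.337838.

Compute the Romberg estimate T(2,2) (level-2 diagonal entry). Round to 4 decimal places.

T(0,0) (trapezoid, 1 panel, h=2.4000): 1.005406
T(1,0) (trapezoid, 2 panels, h=1.2000): 1.656548
T(2,0) (trapezoid, 4 panels, h=0.6000): 1.711369
T(1,1) = 1.656548 + (1.656548 − 1.005406)/3 = 1.873595
T(2,1) = 1.711369 + (1.711369 − 1.656548)/3 = 1.729643
T(2,2) = 1.729643 + (1.729643 − 1.873595)/15 = 1.720046

1.7200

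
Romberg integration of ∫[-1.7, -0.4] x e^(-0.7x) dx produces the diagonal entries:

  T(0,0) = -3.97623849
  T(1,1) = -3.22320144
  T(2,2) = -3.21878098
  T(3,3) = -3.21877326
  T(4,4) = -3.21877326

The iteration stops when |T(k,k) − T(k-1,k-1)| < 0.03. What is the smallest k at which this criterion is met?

|T(1,1) − T(0,0)| = 0.75303705 ≥ 0.03
|T(2,2) − T(1,1)| = 0.00442046 < 0.03

k = 2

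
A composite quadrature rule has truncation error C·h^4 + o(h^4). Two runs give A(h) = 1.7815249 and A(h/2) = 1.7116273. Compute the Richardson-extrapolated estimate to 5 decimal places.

The leading error scales as h^4; refining by a factor of 2 reduces it by 2^4 = 16.
Extrapolated value = (16·A(h/2) − A(h)) / (16 − 1)
= (16·1.7116273 − 1.7815249) / 15
= 25.6045119 / 15 = 1.7069675

1.70697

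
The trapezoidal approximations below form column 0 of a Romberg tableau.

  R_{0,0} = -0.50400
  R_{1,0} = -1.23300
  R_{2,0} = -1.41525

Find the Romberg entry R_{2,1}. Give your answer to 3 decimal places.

Richardson extrapolation on the trapezoidal column (denominator 4−1=3):
R_{2,1} = (4·(-1.41525) − (-1.23300)) / 3 = -1.47600

-1.476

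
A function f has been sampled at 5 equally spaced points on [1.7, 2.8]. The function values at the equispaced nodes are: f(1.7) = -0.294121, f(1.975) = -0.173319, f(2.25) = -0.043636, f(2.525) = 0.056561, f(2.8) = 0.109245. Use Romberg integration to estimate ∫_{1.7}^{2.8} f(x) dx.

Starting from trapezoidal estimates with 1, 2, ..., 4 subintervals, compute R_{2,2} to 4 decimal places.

R_{0,0} (trapezoid, 1 panel, h=1.1000): -0.101682
R_{1,0} (trapezoid, 2 panels, h=0.5500): -0.074841
R_{2,0} (trapezoid, 4 panels, h=0.2750): -0.069529
R_{1,1} = -0.074841 + (-0.074841 − (-0.101682))/3 = -0.065894
R_{2,1} = -0.069529 + (-0.069529 − (-0.074841))/3 = -0.067758
R_{2,2} = -0.067758 + (-0.067758 − (-0.065894))/15 = -0.067882

-0.0679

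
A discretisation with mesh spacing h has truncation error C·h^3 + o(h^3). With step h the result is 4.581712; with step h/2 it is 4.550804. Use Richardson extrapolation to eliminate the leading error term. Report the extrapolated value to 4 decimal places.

The leading error scales as h^3; refining by a factor of 2 reduces it by 2^3 = 8.
Extrapolated value = (8·A(h/2) − A(h)) / (8 − 1)
= (8·4.550804 − 4.581712) / 7
= 31.824720 / 7 = 4.546389

4.5464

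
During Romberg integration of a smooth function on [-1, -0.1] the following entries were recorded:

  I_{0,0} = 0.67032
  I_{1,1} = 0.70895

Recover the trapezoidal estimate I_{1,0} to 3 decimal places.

0.699

From I_{1,1} = (4·I_{1,0} − I_{0,0})/3, solve for I_{1,0}:
4·I_{1,0} = 3·0.70895 + 0.67032 = 2.79717
I_{1,0} = 0.69929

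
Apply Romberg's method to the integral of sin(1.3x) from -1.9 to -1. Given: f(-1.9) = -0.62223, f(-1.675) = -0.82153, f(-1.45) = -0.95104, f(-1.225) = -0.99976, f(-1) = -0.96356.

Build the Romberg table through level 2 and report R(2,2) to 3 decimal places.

-0.808

R(0,0) (trapezoid, 1 panel, h=0.9000): -0.71361
R(1,0) (trapezoid, 2 panels, h=0.4500): -0.78477
R(2,0) (trapezoid, 4 panels, h=0.2250): -0.80218
R(1,1) = -0.78477 + (-0.78477 − (-0.71361))/3 = -0.80849
R(2,1) = -0.80218 + (-0.80218 − (-0.78477))/3 = -0.80798
R(2,2) = -0.80798 + (-0.80798 − (-0.80849))/15 = -0.80795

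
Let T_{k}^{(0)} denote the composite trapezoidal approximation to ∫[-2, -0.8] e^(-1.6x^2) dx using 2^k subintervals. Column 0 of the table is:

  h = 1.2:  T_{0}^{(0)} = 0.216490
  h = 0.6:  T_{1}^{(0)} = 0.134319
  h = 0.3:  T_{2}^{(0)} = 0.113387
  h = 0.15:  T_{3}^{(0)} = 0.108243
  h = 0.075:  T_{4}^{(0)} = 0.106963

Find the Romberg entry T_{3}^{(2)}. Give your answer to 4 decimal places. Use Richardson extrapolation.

T_{2}^{(1)} = (4·0.113387 − 0.134319) / 3 = 0.106410
T_{3}^{(1)} = 0.108243 + (0.108243 − 0.113387)/3 = 0.106528
T_{3}^{(2)} = (16·0.106528 − 0.106410) / 15 = 0.106536

0.1065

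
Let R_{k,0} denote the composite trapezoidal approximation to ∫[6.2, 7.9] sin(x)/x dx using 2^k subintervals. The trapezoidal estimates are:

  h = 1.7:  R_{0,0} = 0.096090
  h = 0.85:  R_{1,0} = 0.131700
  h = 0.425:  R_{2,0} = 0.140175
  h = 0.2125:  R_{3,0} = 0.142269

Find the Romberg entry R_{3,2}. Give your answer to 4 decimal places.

Richardson extrapolation on the trapezoidal column (denominator 4−1=3):
R_{2,1} = (4·0.140175 − 0.131700) / 3 = 0.143000
R_{3,1} = 0.142269 + (0.142269 − 0.140175)/3 = 0.142967
R_{3,2} = (16·0.142967 − 0.143000) / 15 = 0.142965

0.1430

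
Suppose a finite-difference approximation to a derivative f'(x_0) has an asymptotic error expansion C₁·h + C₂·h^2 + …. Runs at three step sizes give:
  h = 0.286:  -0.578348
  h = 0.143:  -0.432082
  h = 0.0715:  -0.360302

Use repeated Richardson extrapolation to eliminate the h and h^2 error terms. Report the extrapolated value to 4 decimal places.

-0.2894

First eliminate the h term (factor 2^1 = 2):
  B₁ = (2·(-0.432082) − (-0.578348))/1 = -0.285816
  B₂ = (2·(-0.360302) − (-0.432082))/1 = -0.288522
Then eliminate the h^2 term (factor 2^2 = 4):
  (4·(-0.288522) − (-0.285816))/3 = -0.289424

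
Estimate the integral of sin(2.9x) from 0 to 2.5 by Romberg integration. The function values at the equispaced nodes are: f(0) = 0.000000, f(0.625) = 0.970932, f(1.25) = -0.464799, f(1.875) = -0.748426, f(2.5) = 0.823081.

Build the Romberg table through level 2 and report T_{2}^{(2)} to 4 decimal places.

0.2029

T_{0}^{(0)} (trapezoid, 1 panel, h=2.5000): 1.028851
T_{1}^{(0)} (trapezoid, 2 panels, h=1.2500): -0.066573
T_{2}^{(0)} (trapezoid, 4 panels, h=0.6250): 0.105780
T_{1}^{(1)} = -0.066573 + (-0.066573 − 1.028851)/3 = -0.431714
T_{2}^{(1)} = 0.105780 + (0.105780 − (-0.066573))/3 = 0.163231
T_{2}^{(2)} = 0.163231 + (0.163231 − (-0.431714))/15 = 0.202894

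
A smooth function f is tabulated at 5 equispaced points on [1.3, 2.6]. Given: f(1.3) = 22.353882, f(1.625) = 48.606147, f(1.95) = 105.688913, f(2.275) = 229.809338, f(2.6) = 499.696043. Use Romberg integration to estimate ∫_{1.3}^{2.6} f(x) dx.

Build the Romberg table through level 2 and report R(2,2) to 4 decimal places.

199.7943

R(0,0) (trapezoid, 1 panel, h=1.3000): 339.332451
R(1,0) (trapezoid, 2 panels, h=0.6500): 238.364019
R(2,0) (trapezoid, 4 panels, h=0.3250): 209.667042
R(1,1) = 238.364019 + (238.364019 − 339.332451)/3 = 204.707875
R(2,1) = 209.667042 + (209.667042 − 238.364019)/3 = 200.101383
R(2,2) = 200.101383 + (200.101383 − 204.707875)/15 = 199.794284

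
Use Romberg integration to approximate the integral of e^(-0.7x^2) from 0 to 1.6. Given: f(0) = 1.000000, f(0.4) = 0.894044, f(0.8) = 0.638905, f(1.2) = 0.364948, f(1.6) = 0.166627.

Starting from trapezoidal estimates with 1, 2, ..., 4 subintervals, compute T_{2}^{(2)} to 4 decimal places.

T_{0}^{(0)} (trapezoid, 1 panel, h=1.6000): 0.933302
T_{1}^{(0)} (trapezoid, 2 panels, h=0.8000): 0.977775
T_{2}^{(0)} (trapezoid, 4 panels, h=0.4000): 0.992484
T_{1}^{(1)} = 0.977775 + (0.977775 − 0.933302)/3 = 0.992599
T_{2}^{(1)} = 0.992484 + (0.992484 − 0.977775)/3 = 0.997387
T_{2}^{(2)} = 0.997387 + (0.997387 − 0.992599)/15 = 0.997706

0.9977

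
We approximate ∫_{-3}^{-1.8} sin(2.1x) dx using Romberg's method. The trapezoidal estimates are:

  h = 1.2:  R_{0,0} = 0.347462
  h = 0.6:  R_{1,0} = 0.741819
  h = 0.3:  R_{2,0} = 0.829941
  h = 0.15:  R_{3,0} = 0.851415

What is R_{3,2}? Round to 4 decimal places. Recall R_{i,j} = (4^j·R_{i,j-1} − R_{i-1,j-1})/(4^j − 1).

0.8585

Richardson extrapolation on the trapezoidal column (denominator 4−1=3):
R_{2,1} = 0.829941 + (0.829941 − 0.741819)/3 = 0.859315
R_{3,1} = 0.851415 + (0.851415 − 0.829941)/3 = 0.858573
R_{3,2} = 0.858573 + (0.858573 − 0.859315)/15 = 0.858524
(Column j=1 coincides with Simpson's rule on the same nodes.)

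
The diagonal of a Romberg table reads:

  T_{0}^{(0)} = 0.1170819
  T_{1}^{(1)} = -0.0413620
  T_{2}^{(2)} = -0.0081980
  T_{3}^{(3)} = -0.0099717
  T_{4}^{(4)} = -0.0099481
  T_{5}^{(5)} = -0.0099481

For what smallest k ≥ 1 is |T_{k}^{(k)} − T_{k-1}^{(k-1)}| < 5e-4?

k = 4

|T_{1}^{(1)} − T_{0}^{(0)}| = 0.1584439 ≥ 5e-4
|T_{2}^{(2)} − T_{1}^{(1)}| = 0.0331640 ≥ 5e-4
|T_{3}^{(3)} − T_{2}^{(2)}| = 0.0017737 ≥ 5e-4
|T_{4}^{(4)} − T_{3}^{(3)}| = 0.0000236 < 5e-4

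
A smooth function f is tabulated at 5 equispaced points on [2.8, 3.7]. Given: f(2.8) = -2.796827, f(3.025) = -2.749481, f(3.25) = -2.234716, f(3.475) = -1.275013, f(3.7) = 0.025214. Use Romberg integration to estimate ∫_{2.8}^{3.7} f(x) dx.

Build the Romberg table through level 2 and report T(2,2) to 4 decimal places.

T(0,0) (trapezoid, 1 panel, h=0.9000): -1.247226
T(1,0) (trapezoid, 2 panels, h=0.4500): -1.629235
T(2,0) (trapezoid, 4 panels, h=0.2250): -1.720129
T(1,1) = -1.629235 + (-1.629235 − (-1.247226))/3 = -1.756571
T(2,1) = -1.720129 + (-1.720129 − (-1.629235))/3 = -1.750427
T(2,2) = -1.750427 + (-1.750427 − (-1.756571))/15 = -1.750017

-1.7500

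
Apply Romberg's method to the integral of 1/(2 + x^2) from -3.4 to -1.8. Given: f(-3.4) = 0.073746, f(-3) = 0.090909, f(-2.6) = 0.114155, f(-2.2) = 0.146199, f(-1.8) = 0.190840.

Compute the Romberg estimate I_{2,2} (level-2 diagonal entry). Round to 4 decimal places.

0.1922

I_{0,0} (trapezoid, 1 panel, h=1.6000): 0.211669
I_{1,0} (trapezoid, 2 panels, h=0.8000): 0.197158
I_{2,0} (trapezoid, 4 panels, h=0.4000): 0.193422
I_{1,1} = 0.197158 + (0.197158 − 0.211669)/3 = 0.192321
I_{2,1} = 0.193422 + (0.193422 − 0.197158)/3 = 0.192177
I_{2,2} = 0.192177 + (0.192177 − 0.192321)/15 = 0.192167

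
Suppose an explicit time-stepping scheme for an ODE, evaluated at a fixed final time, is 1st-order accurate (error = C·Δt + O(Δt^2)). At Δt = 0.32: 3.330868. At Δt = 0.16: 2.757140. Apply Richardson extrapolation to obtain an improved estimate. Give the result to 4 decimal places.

2.1834

The leading error scales as Δt; refining by a factor of 2 reduces it by 2^1 = 2.
Extrapolated value = (2·A(Δt/2) − A(Δt)) / (2 − 1)
= (2·2.757140 − 3.330868) / 1
= 2.183412 / 1 = 2.183412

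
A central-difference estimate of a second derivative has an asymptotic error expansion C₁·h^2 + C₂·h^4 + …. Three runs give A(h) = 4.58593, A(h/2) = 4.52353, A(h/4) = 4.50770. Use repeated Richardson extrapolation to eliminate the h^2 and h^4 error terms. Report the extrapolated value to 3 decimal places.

First eliminate the h^2 term (factor 2^2 = 4):
  B₁ = (4·4.52353 − 4.58593)/3 = 4.50273
  B₂ = (4·4.50770 − 4.52353)/3 = 4.50242
Then eliminate the h^4 term (factor 2^4 = 16):
  (16·4.50242 − 4.50273)/15 = 4.50240

4.502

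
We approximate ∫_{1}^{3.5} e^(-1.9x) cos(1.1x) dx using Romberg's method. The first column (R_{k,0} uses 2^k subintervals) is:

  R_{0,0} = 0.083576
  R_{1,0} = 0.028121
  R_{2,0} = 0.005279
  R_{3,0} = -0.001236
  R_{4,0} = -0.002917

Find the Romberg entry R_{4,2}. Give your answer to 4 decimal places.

R_{3,1} = -0.001236 + (-0.001236 − 0.005279)/3 = -0.003408
R_{4,1} = (4·(-0.002917) − (-0.001236)) / 3 = -0.003477
R_{4,2} = -0.003477 + (-0.003477 − (-0.003408))/15 = -0.003482

-0.0035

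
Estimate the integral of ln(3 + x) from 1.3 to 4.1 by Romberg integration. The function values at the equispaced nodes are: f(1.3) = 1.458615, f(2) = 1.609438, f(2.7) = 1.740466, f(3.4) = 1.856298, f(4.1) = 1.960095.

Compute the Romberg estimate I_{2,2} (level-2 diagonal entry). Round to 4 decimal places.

4.8446

I_{0,0} (trapezoid, 1 panel, h=2.8000): 4.786194
I_{1,0} (trapezoid, 2 panels, h=1.4000): 4.829749
I_{2,0} (trapezoid, 4 panels, h=0.7000): 4.840890
I_{1,1} = 4.829749 + (4.829749 − 4.786194)/3 = 4.844267
I_{2,1} = 4.840890 + (4.840890 − 4.829749)/3 = 4.844604
I_{2,2} = 4.844604 + (4.844604 − 4.844267)/15 = 4.844626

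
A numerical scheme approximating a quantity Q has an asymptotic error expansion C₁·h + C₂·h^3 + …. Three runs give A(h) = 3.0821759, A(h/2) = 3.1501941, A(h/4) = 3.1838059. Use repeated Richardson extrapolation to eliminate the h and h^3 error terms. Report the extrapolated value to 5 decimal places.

3.21730

First eliminate the h term (factor 2^1 = 2):
  B₁ = (2·3.1501941 − 3.0821759)/1 = 3.2182123
  B₂ = (2·3.1838059 − 3.1501941)/1 = 3.2174177
Then eliminate the h^3 term (factor 2^3 = 8):
  (8·3.2174177 − 3.2182123)/7 = 3.2173042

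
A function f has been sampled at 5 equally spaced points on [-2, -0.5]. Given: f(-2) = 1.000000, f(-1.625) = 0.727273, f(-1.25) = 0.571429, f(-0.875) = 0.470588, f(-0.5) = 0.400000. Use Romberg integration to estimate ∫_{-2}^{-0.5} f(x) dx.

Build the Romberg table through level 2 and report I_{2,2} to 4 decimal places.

I_{0,0} (trapezoid, 1 panel, h=1.5000): 1.050000
I_{1,0} (trapezoid, 2 panels, h=0.7500): 0.953572
I_{2,0} (trapezoid, 4 panels, h=0.3750): 0.925984
I_{1,1} = 0.953572 + (0.953572 − 1.050000)/3 = 0.921429
I_{2,1} = 0.925984 + (0.925984 − 0.953572)/3 = 0.916788
I_{2,2} = 0.916788 + (0.916788 − 0.921429)/15 = 0.916479

0.9165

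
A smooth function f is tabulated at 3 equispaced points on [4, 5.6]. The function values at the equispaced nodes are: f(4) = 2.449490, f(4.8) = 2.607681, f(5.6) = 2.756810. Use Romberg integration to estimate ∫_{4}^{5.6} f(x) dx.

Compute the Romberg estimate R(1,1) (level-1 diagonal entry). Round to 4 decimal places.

R(0,0) (trapezoid, 1 panel, h=1.6000): 4.165040
R(1,0) (trapezoid, 2 panels, h=0.8000): 4.168665
R(1,1) = 4.168665 + (4.168665 − 4.165040)/3 = 4.169873

4.1699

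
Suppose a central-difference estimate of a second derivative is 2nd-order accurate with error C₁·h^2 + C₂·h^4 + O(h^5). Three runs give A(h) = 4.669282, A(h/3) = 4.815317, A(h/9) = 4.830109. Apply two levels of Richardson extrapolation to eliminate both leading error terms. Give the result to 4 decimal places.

4.8319

First eliminate the h^2 term (factor 3^2 = 9):
  B₁ = (9·4.815317 − 4.669282)/8 = 4.833571
  B₂ = (9·4.830109 − 4.815317)/8 = 4.831958
Then eliminate the h^4 term (factor 3^4 = 81):
  (81·4.831958 − 4.833571)/80 = 4.831938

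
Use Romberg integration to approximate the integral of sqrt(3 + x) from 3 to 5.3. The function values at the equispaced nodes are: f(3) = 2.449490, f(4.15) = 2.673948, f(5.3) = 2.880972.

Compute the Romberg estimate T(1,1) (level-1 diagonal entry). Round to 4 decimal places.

6.1434

T(0,0) (trapezoid, 1 panel, h=2.3000): 6.130031
T(1,0) (trapezoid, 2 panels, h=1.1500): 6.140056
T(1,1) = 6.140056 + (6.140056 − 6.130031)/3 = 6.143398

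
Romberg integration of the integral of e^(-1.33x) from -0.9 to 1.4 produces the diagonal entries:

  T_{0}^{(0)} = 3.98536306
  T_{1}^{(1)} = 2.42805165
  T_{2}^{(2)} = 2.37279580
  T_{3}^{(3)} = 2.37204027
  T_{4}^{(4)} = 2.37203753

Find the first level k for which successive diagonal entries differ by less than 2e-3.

k = 3

|T_{1}^{(1)} − T_{0}^{(0)}| = 1.55731141 ≥ 2e-3
|T_{2}^{(2)} − T_{1}^{(1)}| = 0.05525585 ≥ 2e-3
|T_{3}^{(3)} − T_{2}^{(2)}| = 0.00075553 < 2e-3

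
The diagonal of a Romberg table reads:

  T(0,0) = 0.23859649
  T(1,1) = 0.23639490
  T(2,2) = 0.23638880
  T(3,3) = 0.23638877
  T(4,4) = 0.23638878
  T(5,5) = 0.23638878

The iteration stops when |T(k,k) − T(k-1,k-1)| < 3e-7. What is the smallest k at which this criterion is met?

|T(1,1) − T(0,0)| = 0.00220159 ≥ 3e-7
|T(2,2) − T(1,1)| = 0.00000610 ≥ 3e-7
|T(3,3) − T(2,2)| = 0.00000003 < 3e-7

k = 3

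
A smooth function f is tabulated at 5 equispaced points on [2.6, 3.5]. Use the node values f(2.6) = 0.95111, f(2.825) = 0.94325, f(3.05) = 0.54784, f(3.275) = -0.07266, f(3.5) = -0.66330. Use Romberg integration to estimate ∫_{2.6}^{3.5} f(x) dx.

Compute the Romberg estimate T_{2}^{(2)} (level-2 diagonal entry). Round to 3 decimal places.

0.364

T_{0}^{(0)} (trapezoid, 1 panel, h=0.9000): 0.12951
T_{1}^{(0)} (trapezoid, 2 panels, h=0.4500): 0.31129
T_{2}^{(0)} (trapezoid, 4 panels, h=0.2250): 0.35153
T_{1}^{(1)} = 0.31129 + (0.31129 − 0.12951)/3 = 0.37188
T_{2}^{(1)} = 0.35153 + (0.35153 − 0.31129)/3 = 0.36494
T_{2}^{(2)} = 0.36494 + (0.36494 − 0.37188)/15 = 0.36448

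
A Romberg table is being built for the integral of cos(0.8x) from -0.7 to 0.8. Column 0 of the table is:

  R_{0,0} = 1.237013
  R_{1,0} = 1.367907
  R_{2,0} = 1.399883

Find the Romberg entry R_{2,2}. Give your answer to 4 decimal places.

Richardson extrapolation on the trapezoidal column (denominator 4−1=3):
R_{1,1} = (4·1.367907 − 1.237013) / 3 = 1.411538
R_{2,1} = 1.399883 + (1.399883 − 1.367907)/3 = 1.410542
R_{2,2} = (16·1.410542 − 1.411538) / 15 = 1.410476
(Column j=1 coincides with Simpson's rule on the same nodes.)

1.4105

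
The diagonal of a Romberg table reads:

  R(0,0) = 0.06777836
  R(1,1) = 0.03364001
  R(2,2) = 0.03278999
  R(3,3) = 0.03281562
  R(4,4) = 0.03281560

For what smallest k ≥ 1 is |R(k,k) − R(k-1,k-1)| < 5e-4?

|R(1,1) − R(0,0)| = 0.03413835 ≥ 5e-4
|R(2,2) − R(1,1)| = 0.00085002 ≥ 5e-4
|R(3,3) − R(2,2)| = 0.00002563 < 5e-4

k = 3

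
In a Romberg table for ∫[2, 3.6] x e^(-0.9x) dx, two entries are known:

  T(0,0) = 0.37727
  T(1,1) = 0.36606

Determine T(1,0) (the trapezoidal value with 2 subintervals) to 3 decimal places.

0.369

From T(1,1) = (4·T(1,0) − T(0,0))/3, solve for T(1,0):
4·T(1,0) = 3·0.36606 + 0.37727 = 1.47545
T(1,0) = 0.36886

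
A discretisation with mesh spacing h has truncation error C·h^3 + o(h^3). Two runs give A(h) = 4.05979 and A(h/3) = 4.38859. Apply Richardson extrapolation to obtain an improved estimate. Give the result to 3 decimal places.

Extrapolated value = (27·A(h/3) − A(h)) / (27 − 1)
= (27·4.38859 − 4.05979) / 26
= 114.43214 / 26 = 4.40124

4.401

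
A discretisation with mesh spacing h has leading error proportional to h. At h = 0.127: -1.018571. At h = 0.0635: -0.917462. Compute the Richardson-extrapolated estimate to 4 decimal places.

-0.8164

The leading error scales as h; refining by a factor of 2 reduces it by 2^1 = 2.
Extrapolated value = (2·A(h/2) − A(h)) / (2 − 1)
= (2·(-0.917462) − (-1.018571)) / 1
= -0.816353 / 1 = -0.816353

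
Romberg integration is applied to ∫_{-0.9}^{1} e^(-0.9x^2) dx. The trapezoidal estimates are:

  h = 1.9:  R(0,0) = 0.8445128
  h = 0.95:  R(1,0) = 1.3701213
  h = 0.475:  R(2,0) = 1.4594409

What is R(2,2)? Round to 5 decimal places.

1.48547

R(1,1) = 1.3701213 + (1.3701213 − 0.8445128)/3 = 1.5453241
R(2,1) = (4·1.4594409 − 1.3701213) / 3 = 1.4892141
R(2,2) = 1.4892141 + (1.4892141 − 1.5453241)/15 = 1.4854734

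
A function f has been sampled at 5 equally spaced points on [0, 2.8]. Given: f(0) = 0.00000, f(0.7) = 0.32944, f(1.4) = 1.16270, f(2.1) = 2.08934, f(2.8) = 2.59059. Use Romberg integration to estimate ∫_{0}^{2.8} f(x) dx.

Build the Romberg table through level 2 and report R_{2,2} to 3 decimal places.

3.406

R_{0,0} (trapezoid, 1 panel, h=2.8000): 3.62683
R_{1,0} (trapezoid, 2 panels, h=1.4000): 3.44119
R_{2,0} (trapezoid, 4 panels, h=0.7000): 3.41374
R_{1,1} = 3.44119 + (3.44119 − 3.62683)/3 = 3.37931
R_{2,1} = 3.41374 + (3.41374 − 3.44119)/3 = 3.40459
R_{2,2} = 3.40459 + (3.40459 − 3.37931)/15 = 3.40628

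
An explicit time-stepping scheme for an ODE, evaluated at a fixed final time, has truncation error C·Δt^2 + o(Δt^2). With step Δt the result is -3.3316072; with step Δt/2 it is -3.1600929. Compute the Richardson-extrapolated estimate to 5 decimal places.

-3.10292

The leading error scales as Δt^2; refining by a factor of 2 reduces it by 2^2 = 4.
Extrapolated value = (4·A(Δt/2) − A(Δt)) / (4 − 1)
= (4·(-3.1600929) − (-3.3316072)) / 3
= -9.3087644 / 3 = -3.1029215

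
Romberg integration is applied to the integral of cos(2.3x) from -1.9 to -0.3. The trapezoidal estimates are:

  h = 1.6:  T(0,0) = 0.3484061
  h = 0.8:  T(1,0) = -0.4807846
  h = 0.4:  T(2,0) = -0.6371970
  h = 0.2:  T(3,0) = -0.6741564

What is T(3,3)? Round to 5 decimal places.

-0.68631

T(1,1) = (4·(-0.4807846) − 0.3484061) / 3 = -0.7571815
T(2,1) = (4·(-0.6371970) − (-0.4807846)) / 3 = -0.6893345
T(3,1) = -0.6741564 + (-0.6741564 − (-0.6371970))/3 = -0.6864762
T(2,2) = (16·(-0.6893345) − (-0.7571815)) / 15 = -0.6848114
T(3,2) = (16·(-0.6864762) − (-0.6893345)) / 15 = -0.6862856
T(3,3) = -0.6862856 + (-0.6862856 − (-0.6848114))/63 = -0.6863090
(Column j=1 coincides with Simpson's rule on the same nodes.)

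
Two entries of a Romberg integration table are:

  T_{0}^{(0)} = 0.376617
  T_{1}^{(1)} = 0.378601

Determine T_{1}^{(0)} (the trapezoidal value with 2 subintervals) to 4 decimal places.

From T_{1}^{(1)} = (4·T_{1}^{(0)} − T_{0}^{(0)})/3, solve for T_{1}^{(0)}:
4·T_{1}^{(0)} = 3·0.378601 + 0.376617 = 1.512420
T_{1}^{(0)} = 0.378105

0.3781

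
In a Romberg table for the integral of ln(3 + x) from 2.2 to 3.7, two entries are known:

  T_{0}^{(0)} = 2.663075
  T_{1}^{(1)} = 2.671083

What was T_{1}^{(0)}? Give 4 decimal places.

From T_{1}^{(1)} = (4·T_{1}^{(0)} − T_{0}^{(0)})/3, solve for T_{1}^{(0)}:
4·T_{1}^{(0)} = 3·2.671083 + 2.663075 = 10.676324
T_{1}^{(0)} = 2.669081

2.6691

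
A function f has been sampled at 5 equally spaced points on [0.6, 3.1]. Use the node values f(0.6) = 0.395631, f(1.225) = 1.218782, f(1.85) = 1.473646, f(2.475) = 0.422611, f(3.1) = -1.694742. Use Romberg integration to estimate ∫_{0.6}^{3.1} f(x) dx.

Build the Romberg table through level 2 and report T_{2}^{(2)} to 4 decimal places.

1.6976

T_{0}^{(0)} (trapezoid, 1 panel, h=2.5000): -1.623889
T_{1}^{(0)} (trapezoid, 2 panels, h=1.2500): 1.030113
T_{2}^{(0)} (trapezoid, 4 panels, h=0.6250): 1.540927
T_{1}^{(1)} = 1.030113 + (1.030113 − (-1.623889))/3 = 1.914780
T_{2}^{(1)} = 1.540927 + (1.540927 − 1.030113)/3 = 1.711198
T_{2}^{(2)} = 1.711198 + (1.711198 − 1.914780)/15 = 1.697626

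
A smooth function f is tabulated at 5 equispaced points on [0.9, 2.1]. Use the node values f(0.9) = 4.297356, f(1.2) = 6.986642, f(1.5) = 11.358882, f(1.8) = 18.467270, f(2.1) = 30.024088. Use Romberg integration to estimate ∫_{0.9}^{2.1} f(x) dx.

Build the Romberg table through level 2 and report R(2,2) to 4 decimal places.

R(0,0) (trapezoid, 1 panel, h=1.2000): 20.592866
R(1,0) (trapezoid, 2 panels, h=0.6000): 17.111762
R(2,0) (trapezoid, 4 panels, h=0.3000): 16.192055
R(1,1) = 17.111762 + (17.111762 − 20.592866)/3 = 15.951394
R(2,1) = 16.192055 + (16.192055 − 17.111762)/3 = 15.885486
R(2,2) = 15.885486 + (15.885486 − 15.951394)/15 = 15.881092

15.8811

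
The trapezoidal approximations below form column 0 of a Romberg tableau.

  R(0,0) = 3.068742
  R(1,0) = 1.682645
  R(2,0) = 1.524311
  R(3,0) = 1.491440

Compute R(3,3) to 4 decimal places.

1.4810

Richardson extrapolation on the trapezoidal column (denominator 4−1=3):
R(1,1) = 1.682645 + (1.682645 − 3.068742)/3 = 1.220613
R(2,1) = (4·1.524311 − 1.682645) / 3 = 1.471533
R(3,1) = 1.491440 + (1.491440 − 1.524311)/3 = 1.480483
R(2,2) = 1.471533 + (1.471533 − 1.220613)/15 = 1.488261
R(3,2) = 1.480483 + (1.480483 − 1.471533)/15 = 1.481080
R(3,3) = (64·1.481080 − 1.488261) / 63 = 1.480966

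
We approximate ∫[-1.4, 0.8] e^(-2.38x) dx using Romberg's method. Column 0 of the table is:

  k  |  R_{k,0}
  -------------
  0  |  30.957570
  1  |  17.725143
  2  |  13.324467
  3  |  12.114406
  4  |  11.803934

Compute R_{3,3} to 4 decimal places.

11.7003

Richardson extrapolation on the trapezoidal column (denominator 4−1=3):
R_{1,1} = 17.725143 + (17.725143 − 30.957570)/3 = 13.314334
R_{2,1} = (4·13.324467 − 17.725143) / 3 = 11.857575
R_{3,1} = 12.114406 + (12.114406 − 13.324467)/3 = 11.711052
R_{2,2} = 11.857575 + (11.857575 − 13.314334)/15 = 11.760458
R_{3,2} = 11.711052 + (11.711052 − 11.857575)/15 = 11.701284
R_{3,3} = 11.701284 + (11.701284 − 11.760458)/63 = 11.700345
(Column j=1 coincides with Simpson's rule on the same nodes.)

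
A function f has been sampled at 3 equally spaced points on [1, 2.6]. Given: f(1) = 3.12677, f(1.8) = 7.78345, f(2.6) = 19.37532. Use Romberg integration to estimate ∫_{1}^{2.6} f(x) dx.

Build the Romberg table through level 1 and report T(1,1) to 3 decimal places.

T(0,0) (trapezoid, 1 panel, h=1.6000): 18.00167
T(1,0) (trapezoid, 2 panels, h=0.8000): 15.22760
T(1,1) = 15.22760 + (15.22760 − 18.00167)/3 = 14.30291

14.303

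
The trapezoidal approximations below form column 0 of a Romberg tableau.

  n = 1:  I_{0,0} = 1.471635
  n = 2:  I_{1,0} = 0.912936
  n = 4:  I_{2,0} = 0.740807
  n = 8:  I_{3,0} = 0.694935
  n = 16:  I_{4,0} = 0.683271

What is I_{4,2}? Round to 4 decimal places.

Richardson extrapolation on the trapezoidal column (denominator 4−1=3):
I_{3,1} = (4·0.694935 − 0.740807) / 3 = 0.679644
I_{4,1} = 0.683271 + (0.683271 − 0.694935)/3 = 0.679383
I_{4,2} = (16·0.679383 − 0.679644) / 15 = 0.679366

0.6794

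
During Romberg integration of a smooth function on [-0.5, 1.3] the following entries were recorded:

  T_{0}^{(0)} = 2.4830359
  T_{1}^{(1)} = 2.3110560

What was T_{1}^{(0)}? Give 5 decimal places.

2.35405

From T_{1}^{(1)} = (4·T_{1}^{(0)} − T_{0}^{(0)})/3, solve for T_{1}^{(0)}:
4·T_{1}^{(0)} = 3·2.3110560 + 2.4830359 = 9.4162039
T_{1}^{(0)} = 2.3540510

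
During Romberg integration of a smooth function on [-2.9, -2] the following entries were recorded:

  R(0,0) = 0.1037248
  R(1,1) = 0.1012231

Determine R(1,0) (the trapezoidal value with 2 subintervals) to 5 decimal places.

From R(1,1) = (4·R(1,0) − R(0,0))/3, solve for R(1,0):
4·R(1,0) = 3·0.1012231 + 0.1037248 = 0.4073941
R(1,0) = 0.1018485

0.10185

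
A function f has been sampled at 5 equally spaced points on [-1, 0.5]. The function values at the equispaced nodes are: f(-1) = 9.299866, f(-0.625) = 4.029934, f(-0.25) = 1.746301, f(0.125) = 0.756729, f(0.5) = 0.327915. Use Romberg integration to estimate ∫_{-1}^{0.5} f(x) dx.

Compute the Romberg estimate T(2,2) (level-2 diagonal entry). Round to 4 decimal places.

4.0254

T(0,0) (trapezoid, 1 panel, h=1.5000): 7.220836
T(1,0) (trapezoid, 2 panels, h=0.7500): 4.920144
T(2,0) (trapezoid, 4 panels, h=0.3750): 4.255070
T(1,1) = 4.920144 + (4.920144 − 7.220836)/3 = 4.153247
T(2,1) = 4.255070 + (4.255070 − 4.920144)/3 = 4.033379
T(2,2) = 4.033379 + (4.033379 − 4.153247)/15 = 4.025388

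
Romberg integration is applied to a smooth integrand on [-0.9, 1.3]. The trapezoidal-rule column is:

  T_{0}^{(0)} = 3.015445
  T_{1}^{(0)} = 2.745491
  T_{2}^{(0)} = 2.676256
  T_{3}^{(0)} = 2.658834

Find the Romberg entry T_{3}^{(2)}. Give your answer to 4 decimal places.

T_{2}^{(1)} = (4·2.676256 − 2.745491) / 3 = 2.653178
T_{3}^{(1)} = 2.658834 + (2.658834 − 2.676256)/3 = 2.653027
T_{3}^{(2)} = 2.653027 + (2.653027 − 2.653178)/15 = 2.653017

2.6530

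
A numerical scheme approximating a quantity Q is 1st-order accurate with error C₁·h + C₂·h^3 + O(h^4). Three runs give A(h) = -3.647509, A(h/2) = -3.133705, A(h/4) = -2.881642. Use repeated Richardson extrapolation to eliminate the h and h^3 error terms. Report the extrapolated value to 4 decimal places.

First eliminate the h term (factor 2^1 = 2):
  B₁ = (2·(-3.133705) − (-3.647509))/1 = -2.619901
  B₂ = (2·(-2.881642) − (-3.133705))/1 = -2.629579
Then eliminate the h^3 term (factor 2^3 = 8):
  (8·(-2.629579) − (-2.619901))/7 = -2.630962

-2.6310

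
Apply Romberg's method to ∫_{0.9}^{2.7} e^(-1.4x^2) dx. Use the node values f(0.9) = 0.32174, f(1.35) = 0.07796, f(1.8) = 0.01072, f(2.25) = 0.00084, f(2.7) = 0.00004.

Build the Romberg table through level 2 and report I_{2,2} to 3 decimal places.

I_{0,0} (trapezoid, 1 panel, h=1.8000): 0.28960
I_{1,0} (trapezoid, 2 panels, h=0.9000): 0.15445
I_{2,0} (trapezoid, 4 panels, h=0.4500): 0.11268
I_{1,1} = 0.15445 + (0.15445 − 0.28960)/3 = 0.10940
I_{2,1} = 0.11268 + (0.11268 − 0.15445)/3 = 0.09876
I_{2,2} = 0.09876 + (0.09876 − 0.10940)/15 = 0.09805

0.098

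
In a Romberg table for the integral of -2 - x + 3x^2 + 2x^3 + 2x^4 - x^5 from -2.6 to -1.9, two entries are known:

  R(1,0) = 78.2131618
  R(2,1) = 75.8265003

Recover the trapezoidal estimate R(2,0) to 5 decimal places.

From R(2,1) = (4·R(2,0) − R(1,0))/3, solve for R(2,0):
4·R(2,0) = 3·75.8265003 + 78.2131618 = 305.6926627
R(2,0) = 76.4231657

76.42317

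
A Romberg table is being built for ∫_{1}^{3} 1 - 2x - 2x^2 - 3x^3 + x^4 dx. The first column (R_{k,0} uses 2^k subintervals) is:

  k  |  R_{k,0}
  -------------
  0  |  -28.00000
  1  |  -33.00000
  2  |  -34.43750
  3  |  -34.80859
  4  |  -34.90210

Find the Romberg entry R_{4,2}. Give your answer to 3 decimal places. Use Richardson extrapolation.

Richardson extrapolation on the trapezoidal column (denominator 4−1=3):
R_{3,1} = -34.80859 + (-34.80859 − (-34.43750))/3 = -34.93229
R_{4,1} = -34.90210 + (-34.90210 − (-34.80859))/3 = -34.93327
R_{4,2} = -34.93327 + (-34.93327 − (-34.93229))/15 = -34.93334

-34.933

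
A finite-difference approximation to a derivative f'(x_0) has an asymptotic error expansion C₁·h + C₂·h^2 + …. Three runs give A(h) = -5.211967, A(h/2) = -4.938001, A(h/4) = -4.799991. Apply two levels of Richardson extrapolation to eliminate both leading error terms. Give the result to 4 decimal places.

First eliminate the h term (factor 2^1 = 2):
  B₁ = (2·(-4.938001) − (-5.211967))/1 = -4.664035
  B₂ = (2·(-4.799991) − (-4.938001))/1 = -4.661981
Then eliminate the h^2 term (factor 2^2 = 4):
  (4·(-4.661981) − (-4.664035))/3 = -4.661296

-4.6613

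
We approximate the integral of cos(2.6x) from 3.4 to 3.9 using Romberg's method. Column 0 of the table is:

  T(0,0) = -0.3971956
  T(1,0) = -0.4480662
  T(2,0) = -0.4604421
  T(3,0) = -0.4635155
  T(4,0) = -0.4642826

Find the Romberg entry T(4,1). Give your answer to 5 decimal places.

T(4,1) = (4·(-0.4642826) − (-0.4635155)) / 3 = -0.4645383

-0.46454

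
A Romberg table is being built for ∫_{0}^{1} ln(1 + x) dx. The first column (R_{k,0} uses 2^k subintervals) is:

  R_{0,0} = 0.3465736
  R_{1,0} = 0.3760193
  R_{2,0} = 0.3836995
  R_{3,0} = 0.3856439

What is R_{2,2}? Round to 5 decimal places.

Richardson extrapolation on the trapezoidal column (denominator 4−1=3):
R_{1,1} = 0.3760193 + (0.3760193 − 0.3465736)/3 = 0.3858345
R_{2,1} = (4·0.3836995 − 0.3760193) / 3 = 0.3862596
R_{2,2} = (16·0.3862596 − 0.3858345) / 15 = 0.3862879

0.38629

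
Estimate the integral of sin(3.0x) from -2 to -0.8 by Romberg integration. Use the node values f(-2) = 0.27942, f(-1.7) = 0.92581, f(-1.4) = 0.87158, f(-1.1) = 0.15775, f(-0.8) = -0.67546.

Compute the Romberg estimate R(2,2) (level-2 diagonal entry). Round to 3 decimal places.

R(0,0) (trapezoid, 1 panel, h=1.2000): -0.23762
R(1,0) (trapezoid, 2 panels, h=0.6000): 0.40414
R(2,0) (trapezoid, 4 panels, h=0.3000): 0.52714
R(1,1) = 0.40414 + (0.40414 − (-0.23762))/3 = 0.61806
R(2,1) = 0.52714 + (0.52714 − 0.40414)/3 = 0.56814
R(2,2) = 0.56814 + (0.56814 − 0.61806)/15 = 0.56481

0.565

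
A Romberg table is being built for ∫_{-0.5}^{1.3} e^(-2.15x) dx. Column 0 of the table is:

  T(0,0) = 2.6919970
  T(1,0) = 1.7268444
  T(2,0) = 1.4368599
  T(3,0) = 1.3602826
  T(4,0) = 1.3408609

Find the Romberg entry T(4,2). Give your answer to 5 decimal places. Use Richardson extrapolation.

Richardson extrapolation on the trapezoidal column (denominator 4−1=3):
T(3,1) = 1.3602826 + (1.3602826 − 1.4368599)/3 = 1.3347568
T(4,1) = (4·1.3408609 − 1.3602826) / 3 = 1.3343870
T(4,2) = 1.3343870 + (1.3343870 − 1.3347568)/15 = 1.3343623
(Column j=1 coincides with Simpson's rule on the same nodes.)

1.33436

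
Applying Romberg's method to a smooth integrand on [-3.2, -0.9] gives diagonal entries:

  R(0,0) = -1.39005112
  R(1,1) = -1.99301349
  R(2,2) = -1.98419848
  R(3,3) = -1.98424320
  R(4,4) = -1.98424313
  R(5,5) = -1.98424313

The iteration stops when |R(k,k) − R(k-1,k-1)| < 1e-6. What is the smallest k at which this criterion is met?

|R(1,1) − R(0,0)| = 0.60296237 ≥ 1e-6
|R(2,2) − R(1,1)| = 0.00881501 ≥ 1e-6
|R(3,3) − R(2,2)| = 0.00004472 ≥ 1e-6
|R(4,4) − R(3,3)| = 0.00000007 < 1e-6

k = 4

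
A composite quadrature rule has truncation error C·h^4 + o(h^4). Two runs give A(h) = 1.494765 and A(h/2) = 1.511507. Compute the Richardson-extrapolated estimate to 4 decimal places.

1.5126

The leading error scales as h^4; refining by a factor of 2 reduces it by 2^4 = 16.
Extrapolated value = (16·A(h/2) − A(h)) / (16 − 1)
= (16·1.511507 − 1.494765) / 15
= 22.689347 / 15 = 1.512623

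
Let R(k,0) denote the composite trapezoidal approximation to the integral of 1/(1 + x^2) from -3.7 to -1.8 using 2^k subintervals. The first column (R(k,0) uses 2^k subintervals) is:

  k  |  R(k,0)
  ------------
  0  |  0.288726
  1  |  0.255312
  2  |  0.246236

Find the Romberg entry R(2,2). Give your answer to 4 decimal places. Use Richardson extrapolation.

R(1,1) = (4·0.255312 − 0.288726) / 3 = 0.244174
R(2,1) = (4·0.246236 − 0.255312) / 3 = 0.243211
R(2,2) = (16·0.243211 − 0.244174) / 15 = 0.243147

0.2431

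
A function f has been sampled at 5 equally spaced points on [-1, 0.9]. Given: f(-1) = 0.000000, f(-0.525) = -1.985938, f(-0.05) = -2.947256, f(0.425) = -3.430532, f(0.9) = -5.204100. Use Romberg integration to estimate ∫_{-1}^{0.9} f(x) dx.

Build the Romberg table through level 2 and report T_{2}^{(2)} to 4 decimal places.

-5.1748

T_{0}^{(0)} (trapezoid, 1 panel, h=1.9000): -4.943895
T_{1}^{(0)} (trapezoid, 2 panels, h=0.9500): -5.271841
T_{2}^{(0)} (trapezoid, 4 panels, h=0.4750): -5.208744
T_{1}^{(1)} = -5.271841 + (-5.271841 − (-4.943895))/3 = -5.381156
T_{2}^{(1)} = -5.208744 + (-5.208744 − (-5.271841))/3 = -5.187712
T_{2}^{(2)} = -5.187712 + (-5.187712 − (-5.381156))/15 = -5.174816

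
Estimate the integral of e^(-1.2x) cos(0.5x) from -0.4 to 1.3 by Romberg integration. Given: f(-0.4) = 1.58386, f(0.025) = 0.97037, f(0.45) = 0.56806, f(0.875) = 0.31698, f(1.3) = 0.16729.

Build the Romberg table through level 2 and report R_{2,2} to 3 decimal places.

R_{0,0} (trapezoid, 1 panel, h=1.7000): 1.48848
R_{1,0} (trapezoid, 2 panels, h=0.8500): 1.22709
R_{2,0} (trapezoid, 4 panels, h=0.4250): 1.16067
R_{1,1} = 1.22709 + (1.22709 − 1.48848)/3 = 1.13996
R_{2,1} = 1.16067 + (1.16067 − 1.22709)/3 = 1.13853
R_{2,2} = 1.13853 + (1.13853 − 1.13996)/15 = 1.13843

1.138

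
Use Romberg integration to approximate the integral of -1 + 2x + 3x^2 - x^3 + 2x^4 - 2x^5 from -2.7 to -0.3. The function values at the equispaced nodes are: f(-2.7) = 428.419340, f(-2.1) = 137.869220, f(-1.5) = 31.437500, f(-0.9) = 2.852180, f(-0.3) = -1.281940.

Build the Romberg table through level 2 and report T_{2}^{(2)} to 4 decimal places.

T_{0}^{(0)} (trapezoid, 1 panel, h=2.4000): 512.564880
T_{1}^{(0)} (trapezoid, 2 panels, h=1.2000): 294.007440
T_{2}^{(0)} (trapezoid, 4 panels, h=0.6000): 231.436560
T_{1}^{(1)} = 294.007440 + (294.007440 − 512.564880)/3 = 221.154960
T_{2}^{(1)} = 231.436560 + (231.436560 − 294.007440)/3 = 210.579600
T_{2}^{(2)} = 210.579600 + (210.579600 − 221.154960)/15 = 209.874576

209.8746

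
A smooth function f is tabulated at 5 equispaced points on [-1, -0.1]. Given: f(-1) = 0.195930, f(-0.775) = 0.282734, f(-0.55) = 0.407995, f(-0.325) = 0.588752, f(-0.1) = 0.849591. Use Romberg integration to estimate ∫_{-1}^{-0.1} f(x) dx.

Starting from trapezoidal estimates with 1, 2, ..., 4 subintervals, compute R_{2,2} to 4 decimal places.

0.4010

R_{0,0} (trapezoid, 1 panel, h=0.9000): 0.470484
R_{1,0} (trapezoid, 2 panels, h=0.4500): 0.418840
R_{2,0} (trapezoid, 4 panels, h=0.2250): 0.405504
R_{1,1} = 0.418840 + (0.418840 − 0.470484)/3 = 0.401625
R_{2,1} = 0.405504 + (0.405504 − 0.418840)/3 = 0.401059
R_{2,2} = 0.401059 + (0.401059 − 0.401625)/15 = 0.401021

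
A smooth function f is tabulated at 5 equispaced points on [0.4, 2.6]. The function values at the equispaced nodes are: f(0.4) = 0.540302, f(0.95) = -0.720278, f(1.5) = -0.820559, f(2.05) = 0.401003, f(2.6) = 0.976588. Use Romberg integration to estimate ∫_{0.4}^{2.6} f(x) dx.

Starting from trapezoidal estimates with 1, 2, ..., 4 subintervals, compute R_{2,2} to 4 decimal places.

-0.2309

R_{0,0} (trapezoid, 1 panel, h=2.2000): 1.668579
R_{1,0} (trapezoid, 2 panels, h=1.1000): -0.068325
R_{2,0} (trapezoid, 4 panels, h=0.5500): -0.209764
R_{1,1} = -0.068325 + (-0.068325 − 1.668579)/3 = -0.647293
R_{2,1} = -0.209764 + (-0.209764 − (-0.068325))/3 = -0.256910
R_{2,2} = -0.256910 + (-0.256910 − (-0.647293))/15 = -0.230884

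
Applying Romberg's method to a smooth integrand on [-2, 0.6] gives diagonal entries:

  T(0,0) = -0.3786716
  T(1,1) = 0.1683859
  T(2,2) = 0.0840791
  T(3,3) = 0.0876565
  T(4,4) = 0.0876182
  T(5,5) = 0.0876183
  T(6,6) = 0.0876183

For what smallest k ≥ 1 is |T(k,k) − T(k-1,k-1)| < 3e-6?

|T(1,1) − T(0,0)| = 0.5470575 ≥ 3e-6
|T(2,2) − T(1,1)| = 0.0843068 ≥ 3e-6
|T(3,3) − T(2,2)| = 0.0035774 ≥ 3e-6
|T(4,4) − T(3,3)| = 0.0000383 ≥ 3e-6
|T(5,5) − T(4,4)| = 0.0000001 < 3e-6

k = 5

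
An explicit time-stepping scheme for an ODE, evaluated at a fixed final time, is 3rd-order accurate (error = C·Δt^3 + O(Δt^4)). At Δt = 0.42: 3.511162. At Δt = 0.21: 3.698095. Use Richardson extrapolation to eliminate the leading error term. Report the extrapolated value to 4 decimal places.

3.7248

Extrapolated value = (8·A(Δt/2) − A(Δt)) / (8 − 1)
= (8·3.698095 − 3.511162) / 7
= 26.073598 / 7 = 3.724800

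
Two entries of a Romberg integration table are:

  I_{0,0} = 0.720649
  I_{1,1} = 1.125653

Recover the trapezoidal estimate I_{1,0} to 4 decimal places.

1.0244

From I_{1,1} = (4·I_{1,0} − I_{0,0})/3, solve for I_{1,0}:
4·I_{1,0} = 3·1.125653 + 0.720649 = 4.097608
I_{1,0} = 1.024402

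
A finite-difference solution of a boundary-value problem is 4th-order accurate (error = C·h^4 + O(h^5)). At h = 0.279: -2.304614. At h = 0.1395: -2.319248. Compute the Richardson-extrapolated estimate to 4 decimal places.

Extrapolated value = (16·A(h/2) − A(h)) / (16 − 1)
= (16·(-2.319248) − (-2.304614)) / 15
= -34.803354 / 15 = -2.320224

-2.3202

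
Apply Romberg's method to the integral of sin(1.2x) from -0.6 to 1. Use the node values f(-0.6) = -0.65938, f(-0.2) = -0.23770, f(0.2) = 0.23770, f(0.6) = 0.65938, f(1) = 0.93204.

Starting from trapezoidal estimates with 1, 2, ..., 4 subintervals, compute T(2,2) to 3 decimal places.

T(0,0) (trapezoid, 1 panel, h=1.6000): 0.21813
T(1,0) (trapezoid, 2 panels, h=0.8000): 0.29922
T(2,0) (trapezoid, 4 panels, h=0.4000): 0.31828
T(1,1) = 0.29922 + (0.29922 − 0.21813)/3 = 0.32625
T(2,1) = 0.31828 + (0.31828 − 0.29922)/3 = 0.32463
T(2,2) = 0.32463 + (0.32463 − 0.32625)/15 = 0.32452

0.325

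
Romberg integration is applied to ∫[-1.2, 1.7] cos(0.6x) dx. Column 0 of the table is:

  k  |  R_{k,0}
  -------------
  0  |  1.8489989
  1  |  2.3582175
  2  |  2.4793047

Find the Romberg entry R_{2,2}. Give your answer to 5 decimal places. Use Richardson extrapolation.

2.51911

R_{1,1} = (4·2.3582175 − 1.8489989) / 3 = 2.5279570
R_{2,1} = 2.4793047 + (2.4793047 − 2.3582175)/3 = 2.5196671
R_{2,2} = 2.5196671 + (2.5196671 − 2.5279570)/15 = 2.5191144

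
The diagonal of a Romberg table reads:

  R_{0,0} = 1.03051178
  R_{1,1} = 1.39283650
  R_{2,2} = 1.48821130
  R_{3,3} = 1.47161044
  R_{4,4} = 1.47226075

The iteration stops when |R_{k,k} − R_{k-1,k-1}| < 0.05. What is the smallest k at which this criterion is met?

k = 3

|R_{1,1} − R_{0,0}| = 0.36232472 ≥ 0.05
|R_{2,2} − R_{1,1}| = 0.09537480 ≥ 0.05
|R_{3,3} − R_{2,2}| = 0.01660086 < 0.05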